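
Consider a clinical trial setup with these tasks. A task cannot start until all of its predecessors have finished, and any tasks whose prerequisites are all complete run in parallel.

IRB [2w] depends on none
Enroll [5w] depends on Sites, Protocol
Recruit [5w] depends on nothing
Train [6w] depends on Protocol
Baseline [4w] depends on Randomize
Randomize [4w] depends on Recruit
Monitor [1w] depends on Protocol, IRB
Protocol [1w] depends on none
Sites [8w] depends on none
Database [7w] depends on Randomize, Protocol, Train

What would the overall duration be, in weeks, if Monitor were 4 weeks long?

16

As given, the longest chain is Recruit→Randomize→Database = 5+4+7 = 16, so the finish is 16 weeks.
Monitor is off the critical path — its longest chain is 3 weeks, giving 13 of slack.
That remains the longest chain; total 16 weeks.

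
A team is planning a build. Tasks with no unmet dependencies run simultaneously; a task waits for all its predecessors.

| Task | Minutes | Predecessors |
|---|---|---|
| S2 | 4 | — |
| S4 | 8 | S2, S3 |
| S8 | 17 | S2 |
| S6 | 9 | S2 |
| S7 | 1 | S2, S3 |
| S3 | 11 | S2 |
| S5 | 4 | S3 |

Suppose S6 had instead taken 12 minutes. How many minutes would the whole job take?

23

The binding path is S2→S3→S4 = 4+11+8 = 23; finish at 23 minutes.
The longest path through S6 is only 13 minutes, so S6 has float 10.
That remains the longest chain; total 23 minutes.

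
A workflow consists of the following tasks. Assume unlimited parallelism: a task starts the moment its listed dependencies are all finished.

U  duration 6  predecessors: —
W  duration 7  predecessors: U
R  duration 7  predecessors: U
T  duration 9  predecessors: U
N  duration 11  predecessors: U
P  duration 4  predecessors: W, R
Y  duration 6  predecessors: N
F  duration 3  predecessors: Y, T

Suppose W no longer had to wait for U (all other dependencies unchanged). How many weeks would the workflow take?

26

With the dependency in place, U→N→Y→F = 6+11+6+3 = 26 sets the finish at 26 weeks.
Without U→W, W's earliest start moves from 6 to 0.
New critical path: U→N→Y→F = 6+11+6+3 = 26 ⇒ 26 weeks.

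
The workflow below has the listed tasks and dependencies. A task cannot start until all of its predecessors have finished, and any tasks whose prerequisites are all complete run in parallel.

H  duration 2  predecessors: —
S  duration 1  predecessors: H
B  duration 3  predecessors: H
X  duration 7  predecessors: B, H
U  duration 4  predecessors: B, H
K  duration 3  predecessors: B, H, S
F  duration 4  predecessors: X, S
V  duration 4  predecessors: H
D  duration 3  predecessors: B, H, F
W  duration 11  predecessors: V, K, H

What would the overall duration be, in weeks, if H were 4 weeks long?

As given, the longest chain is H→B→X→F→D = 2+3+7+4+3 = 19, so the finish is 19 weeks.
H is on the critical path; changing it to 4 makes that path 21 weeks.
That remains the longest chain; total 21 weeks.

21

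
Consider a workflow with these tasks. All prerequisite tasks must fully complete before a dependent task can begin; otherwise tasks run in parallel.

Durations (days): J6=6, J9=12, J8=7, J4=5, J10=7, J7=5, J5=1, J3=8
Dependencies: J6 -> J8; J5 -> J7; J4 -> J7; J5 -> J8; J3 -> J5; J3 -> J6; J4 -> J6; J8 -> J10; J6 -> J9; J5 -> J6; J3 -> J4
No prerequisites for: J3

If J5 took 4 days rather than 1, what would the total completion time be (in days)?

As given, the longest chain is J3→J4→J6→J8→J10 = 8+5+6+7+7 = 33, so the finish is 33 days.
J5 is off the critical path — its longest chain is 29 days, giving 4 of slack.
That remains the longest chain; total 33 days.

33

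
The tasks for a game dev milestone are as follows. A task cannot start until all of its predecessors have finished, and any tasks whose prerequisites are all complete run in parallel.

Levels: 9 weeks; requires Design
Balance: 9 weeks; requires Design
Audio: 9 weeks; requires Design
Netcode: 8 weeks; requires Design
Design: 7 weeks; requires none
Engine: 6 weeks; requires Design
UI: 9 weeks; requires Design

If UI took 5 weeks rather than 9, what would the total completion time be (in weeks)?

As given, the longest chain is Design→UI = 7+9 = 16, so the finish is 16 weeks.
UI lies on that path, so at 5 weeks the path becomes 12 weeks.
New critical path: Design→Levels = 7+9 = 16 ⇒ 16 weeks.

16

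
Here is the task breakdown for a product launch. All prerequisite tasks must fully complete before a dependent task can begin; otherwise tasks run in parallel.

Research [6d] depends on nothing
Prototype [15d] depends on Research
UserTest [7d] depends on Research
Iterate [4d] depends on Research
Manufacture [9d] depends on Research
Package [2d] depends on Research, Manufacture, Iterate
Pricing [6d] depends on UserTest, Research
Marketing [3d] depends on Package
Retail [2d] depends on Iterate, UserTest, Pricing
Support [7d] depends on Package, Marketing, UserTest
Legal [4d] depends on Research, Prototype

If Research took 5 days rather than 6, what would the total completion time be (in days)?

26

Actual critical path: Research→Manufacture→Package→Marketing→Support = 6+9+2+3+7 = 27 ⇒ 27 days.
Since Research is critical, the -1 change carries straight to that chain (now 26 days).
That remains the longest chain; total 26 days.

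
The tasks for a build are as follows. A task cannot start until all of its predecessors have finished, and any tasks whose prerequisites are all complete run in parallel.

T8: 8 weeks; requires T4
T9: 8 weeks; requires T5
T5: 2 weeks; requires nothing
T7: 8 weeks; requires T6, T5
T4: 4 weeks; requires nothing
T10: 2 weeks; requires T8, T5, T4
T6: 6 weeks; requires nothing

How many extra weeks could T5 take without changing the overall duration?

The longest chain is T4→T8→T10 = 4+8+2 = 14; overall finish 14 weeks.
Longest path through T5: 10 weeks (earliest finish 2, latest finish 6).
So T5 can slip 6 − 2 = 4 weeks.

4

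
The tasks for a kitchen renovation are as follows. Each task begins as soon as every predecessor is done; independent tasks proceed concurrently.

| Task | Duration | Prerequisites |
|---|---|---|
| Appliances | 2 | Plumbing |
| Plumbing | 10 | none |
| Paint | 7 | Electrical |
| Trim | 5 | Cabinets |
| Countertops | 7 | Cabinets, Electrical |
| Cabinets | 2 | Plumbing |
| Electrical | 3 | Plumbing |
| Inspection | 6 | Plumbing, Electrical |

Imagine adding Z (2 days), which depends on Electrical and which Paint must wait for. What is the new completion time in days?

22

Originally the project takes 20 days.
With Z inserted, Paint now waits for max(Electrical, Z).
New critical path: Plumbing→Electrical→Z→Paint = 10+3+2+7 = 22 ⇒ 22 days.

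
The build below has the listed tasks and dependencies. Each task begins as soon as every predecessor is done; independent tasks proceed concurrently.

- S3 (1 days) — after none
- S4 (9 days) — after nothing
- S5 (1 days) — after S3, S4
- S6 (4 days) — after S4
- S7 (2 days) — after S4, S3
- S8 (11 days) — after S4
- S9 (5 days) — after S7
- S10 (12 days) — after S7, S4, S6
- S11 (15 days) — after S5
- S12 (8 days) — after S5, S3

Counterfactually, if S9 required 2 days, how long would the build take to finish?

Baseline: S4→S5→S11 = 9+1+15 = 25 → 25 days.
S9 has 9 days of float (longest path through it is 16).
That remains the longest chain; total 25 days.

25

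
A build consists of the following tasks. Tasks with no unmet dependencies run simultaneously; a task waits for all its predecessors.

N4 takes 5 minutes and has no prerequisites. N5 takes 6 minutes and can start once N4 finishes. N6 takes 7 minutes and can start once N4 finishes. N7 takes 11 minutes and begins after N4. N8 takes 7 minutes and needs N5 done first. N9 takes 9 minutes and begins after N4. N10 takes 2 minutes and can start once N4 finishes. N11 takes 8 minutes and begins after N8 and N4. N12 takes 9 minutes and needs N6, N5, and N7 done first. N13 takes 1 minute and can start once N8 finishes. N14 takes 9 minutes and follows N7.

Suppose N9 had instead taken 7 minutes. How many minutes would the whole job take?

26

Actual critical path: N4→N5→N8→N11 = 5+6+7+8 = 26 ⇒ 26 minutes.
The longest path through N9 is only 14 minutes, so N9 has float 12.
No other chain overtakes it, so the finish is 26 minutes.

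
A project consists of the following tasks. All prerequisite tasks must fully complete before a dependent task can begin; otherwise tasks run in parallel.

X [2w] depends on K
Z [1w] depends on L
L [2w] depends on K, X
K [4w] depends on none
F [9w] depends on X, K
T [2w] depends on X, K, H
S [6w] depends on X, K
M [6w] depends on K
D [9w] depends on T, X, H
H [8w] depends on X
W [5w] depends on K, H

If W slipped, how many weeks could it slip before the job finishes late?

Critical path: K→X→H→T→D = 4+2+8+2+9 = 25, so the finish is 25 weeks.
The longest chain containing W totals 19 weeks.
So W can slip 25 − 19 = 6 weeks.

6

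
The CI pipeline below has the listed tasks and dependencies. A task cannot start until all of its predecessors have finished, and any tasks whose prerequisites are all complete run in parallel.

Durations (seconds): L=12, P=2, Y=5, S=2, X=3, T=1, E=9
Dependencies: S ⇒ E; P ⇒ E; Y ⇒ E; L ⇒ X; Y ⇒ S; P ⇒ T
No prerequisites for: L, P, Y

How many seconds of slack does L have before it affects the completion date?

Critical path: Y→S→E = 5+2+9 = 16, so the finish is 16 seconds.
The longest chain containing L totals 15 seconds.
So L can slip 13 − 12 = 1 second.

1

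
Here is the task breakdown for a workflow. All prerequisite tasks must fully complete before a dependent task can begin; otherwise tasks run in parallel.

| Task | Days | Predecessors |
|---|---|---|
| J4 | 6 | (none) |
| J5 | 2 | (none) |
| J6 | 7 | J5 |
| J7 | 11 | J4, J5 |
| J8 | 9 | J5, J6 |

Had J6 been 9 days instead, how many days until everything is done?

Baseline: J5→J6→J8 = 2+7+9 = 18 → 18 days.
J6 is on the critical path; changing it to 9 makes that path 20 days.
No other chain overtakes it, so the finish is 20 days.

20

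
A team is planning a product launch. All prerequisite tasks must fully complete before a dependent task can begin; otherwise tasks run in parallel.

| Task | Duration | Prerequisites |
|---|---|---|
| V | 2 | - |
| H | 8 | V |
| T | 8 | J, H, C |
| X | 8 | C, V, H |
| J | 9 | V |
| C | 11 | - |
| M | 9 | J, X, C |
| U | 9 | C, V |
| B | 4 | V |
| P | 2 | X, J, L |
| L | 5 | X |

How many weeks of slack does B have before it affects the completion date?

Critical path: C→X→M = 11+8+9 = 28, so the finish is 28 weeks.
The longest chain containing B totals 6 weeks.
Float = 28 − 6 = 22.

22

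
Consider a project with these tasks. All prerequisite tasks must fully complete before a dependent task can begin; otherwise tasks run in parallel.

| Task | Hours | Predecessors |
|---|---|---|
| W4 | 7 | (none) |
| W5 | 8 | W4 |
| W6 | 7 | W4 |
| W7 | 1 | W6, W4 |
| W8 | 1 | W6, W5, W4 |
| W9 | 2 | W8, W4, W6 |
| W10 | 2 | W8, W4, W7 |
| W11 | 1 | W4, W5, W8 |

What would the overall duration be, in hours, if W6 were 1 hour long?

18

The binding path is W4→W5→W8→W9 = 7+8+1+2 = 18; finish at 18 hours.
W6 is off the critical path — its longest chain is 17 hours, giving 1 of slack.
That remains the longest chain; total 18 hours.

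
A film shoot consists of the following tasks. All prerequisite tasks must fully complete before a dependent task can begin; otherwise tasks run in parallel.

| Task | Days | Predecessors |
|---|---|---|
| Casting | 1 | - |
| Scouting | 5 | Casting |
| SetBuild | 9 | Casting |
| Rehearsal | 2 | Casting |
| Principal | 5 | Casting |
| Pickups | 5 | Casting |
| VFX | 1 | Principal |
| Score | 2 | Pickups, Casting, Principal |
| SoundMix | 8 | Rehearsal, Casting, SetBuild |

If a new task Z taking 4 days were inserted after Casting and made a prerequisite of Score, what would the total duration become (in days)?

18

Originally the film shoot takes 18 days.
With Z inserted, Score now waits for max(Pickups, Casting, Principal, Z).
New critical path: Casting→SetBuild→SoundMix = 1+9+8 = 18 ⇒ 18 days.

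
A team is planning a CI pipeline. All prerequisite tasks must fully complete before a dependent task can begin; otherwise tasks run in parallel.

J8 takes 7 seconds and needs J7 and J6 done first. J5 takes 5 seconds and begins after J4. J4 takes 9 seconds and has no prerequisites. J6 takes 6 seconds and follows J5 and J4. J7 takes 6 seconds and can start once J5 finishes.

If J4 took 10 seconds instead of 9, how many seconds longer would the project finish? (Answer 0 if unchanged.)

1

Actual critical path: J4→J5→J6→J8 = 9+5+6+7 = 27 ⇒ 27 seconds.
J4 lies on that path, so at 10 seconds the path becomes 28 seconds.
No other chain overtakes it, so the finish is 28 seconds.
Change in finish: 28 − 27 = +1 seconds.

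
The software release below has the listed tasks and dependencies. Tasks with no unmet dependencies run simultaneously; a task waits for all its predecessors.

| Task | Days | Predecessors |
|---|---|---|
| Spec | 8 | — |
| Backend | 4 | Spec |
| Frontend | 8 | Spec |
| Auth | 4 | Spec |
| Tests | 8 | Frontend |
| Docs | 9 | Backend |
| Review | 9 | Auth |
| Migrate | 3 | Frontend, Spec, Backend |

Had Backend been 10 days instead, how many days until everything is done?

27

Actual critical path: Spec→Frontend→Tests = 8+8+8 = 24 ⇒ 24 days.
The longest path through Backend is only 21 days, so Backend has float 3.
New critical path: Spec→Backend→Docs = 8+10+9 = 27 ⇒ 27 days.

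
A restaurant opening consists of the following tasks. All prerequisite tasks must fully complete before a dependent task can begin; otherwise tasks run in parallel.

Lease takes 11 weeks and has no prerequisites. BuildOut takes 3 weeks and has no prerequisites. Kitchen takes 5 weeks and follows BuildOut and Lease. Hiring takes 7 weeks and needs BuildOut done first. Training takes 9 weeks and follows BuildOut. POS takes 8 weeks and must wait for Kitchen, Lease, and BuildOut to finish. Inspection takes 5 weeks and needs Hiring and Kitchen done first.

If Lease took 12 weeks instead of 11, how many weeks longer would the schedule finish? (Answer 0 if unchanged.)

Actual critical path: Lease→Kitchen→POS = 11+5+8 = 24 ⇒ 24 weeks.
Since Lease is critical, the +1 change carries straight to that chain (now 25 weeks).
That remains the longest chain; total 25 weeks.
Change in finish: 25 − 24 = +1 weeks.

1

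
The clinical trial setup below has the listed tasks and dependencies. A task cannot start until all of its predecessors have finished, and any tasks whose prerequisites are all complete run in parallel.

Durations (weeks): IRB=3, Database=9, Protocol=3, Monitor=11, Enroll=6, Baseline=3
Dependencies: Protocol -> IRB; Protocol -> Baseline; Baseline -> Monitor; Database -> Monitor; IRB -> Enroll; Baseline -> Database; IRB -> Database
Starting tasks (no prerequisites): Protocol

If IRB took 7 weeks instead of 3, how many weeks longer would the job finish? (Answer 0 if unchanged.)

Actual critical path: Protocol→IRB→Database→Monitor = 3+3+9+11 = 26 ⇒ 26 weeks.
IRB lies on that path, so at 7 weeks the path becomes 30 weeks.
That remains the longest chain; total 30 weeks.
Change in finish: 30 − 26 = +4 weeks.

4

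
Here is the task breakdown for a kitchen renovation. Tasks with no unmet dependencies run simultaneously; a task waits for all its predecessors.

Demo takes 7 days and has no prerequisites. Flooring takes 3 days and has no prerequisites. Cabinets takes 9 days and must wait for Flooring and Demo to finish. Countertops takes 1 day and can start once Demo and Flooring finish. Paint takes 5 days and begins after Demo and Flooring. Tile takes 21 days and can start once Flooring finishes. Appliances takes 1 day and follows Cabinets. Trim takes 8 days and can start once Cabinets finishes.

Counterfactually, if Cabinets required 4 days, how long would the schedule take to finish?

Critical path before the change: Demo→Cabinets→Trim = 7+9+8 = 24 giving 24 days.
Cabinets is on the critical path; changing it to 4 makes that path 19 days.
New critical path: Flooring→Tile = 3+21 = 24 ⇒ 24 days.

24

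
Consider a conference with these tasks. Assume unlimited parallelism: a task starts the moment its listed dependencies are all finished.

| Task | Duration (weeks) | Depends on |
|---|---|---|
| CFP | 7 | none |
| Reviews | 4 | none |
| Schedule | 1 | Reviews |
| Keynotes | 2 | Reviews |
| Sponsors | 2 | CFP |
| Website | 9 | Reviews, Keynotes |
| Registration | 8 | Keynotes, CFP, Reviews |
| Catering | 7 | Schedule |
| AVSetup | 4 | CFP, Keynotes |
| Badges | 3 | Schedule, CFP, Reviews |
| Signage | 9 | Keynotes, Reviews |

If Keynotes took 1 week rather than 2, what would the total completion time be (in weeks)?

15

As given, the longest chain is Reviews→Keynotes→Website = 4+2+9 = 15, so the finish is 15 weeks.
Keynotes is on the critical path; changing it to 1 makes that path 14 weeks.
The binding chain switches to CFP→Registration = 7+8 = 15; finish 15 weeks.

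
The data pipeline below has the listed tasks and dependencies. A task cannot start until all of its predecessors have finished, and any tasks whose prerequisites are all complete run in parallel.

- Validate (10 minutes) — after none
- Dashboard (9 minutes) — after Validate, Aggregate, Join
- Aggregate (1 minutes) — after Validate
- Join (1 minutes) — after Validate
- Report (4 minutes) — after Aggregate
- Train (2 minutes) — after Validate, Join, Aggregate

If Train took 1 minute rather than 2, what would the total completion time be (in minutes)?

Critical path before the change: Validate→Join→Dashboard = 10+1+9 = 20 giving 20 minutes.
The longest path through Train is only 13 minutes, so Train has float 7.
That remains the longest chain; total 20 minutes.

20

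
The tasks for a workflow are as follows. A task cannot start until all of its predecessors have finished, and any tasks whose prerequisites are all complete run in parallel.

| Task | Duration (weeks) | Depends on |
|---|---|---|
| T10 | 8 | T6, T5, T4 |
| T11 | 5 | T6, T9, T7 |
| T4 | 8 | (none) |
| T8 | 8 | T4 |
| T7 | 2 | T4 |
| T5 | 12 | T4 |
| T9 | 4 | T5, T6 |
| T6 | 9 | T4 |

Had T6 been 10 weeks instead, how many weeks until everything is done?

29

Baseline: T4→T5→T9→T11 = 8+12+4+5 = 29 → 29 weeks.
T6 has 3 weeks of float (longest path through it is 26).
That remains the longest chain; total 29 weeks.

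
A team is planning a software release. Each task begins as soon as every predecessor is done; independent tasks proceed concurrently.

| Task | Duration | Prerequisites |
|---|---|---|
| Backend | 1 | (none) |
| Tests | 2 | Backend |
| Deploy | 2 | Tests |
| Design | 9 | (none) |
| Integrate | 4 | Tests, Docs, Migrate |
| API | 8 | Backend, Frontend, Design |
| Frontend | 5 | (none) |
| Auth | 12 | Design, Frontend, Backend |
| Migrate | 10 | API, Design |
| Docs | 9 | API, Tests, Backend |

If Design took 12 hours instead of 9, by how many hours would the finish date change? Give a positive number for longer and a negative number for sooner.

The binding path is Design→API→Migrate→Integrate = 9+8+10+4 = 31; finish at 31 hours.
Design lies on that path, so at 12 hours the path becomes 34 hours.
No other chain overtakes it, so the finish is 34 hours.
Change in finish: 34 − 31 = +3 hours.

3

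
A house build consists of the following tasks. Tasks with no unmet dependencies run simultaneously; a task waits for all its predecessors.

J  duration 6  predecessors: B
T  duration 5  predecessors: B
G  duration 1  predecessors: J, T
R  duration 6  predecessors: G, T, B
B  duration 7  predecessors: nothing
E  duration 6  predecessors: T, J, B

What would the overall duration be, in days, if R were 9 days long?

23

As given, the longest chain is B→J→G→R = 7+6+1+6 = 20, so the finish is 20 days.
R is on the critical path; changing it to 9 makes that path 23 days.
That remains the longest chain; total 23 days.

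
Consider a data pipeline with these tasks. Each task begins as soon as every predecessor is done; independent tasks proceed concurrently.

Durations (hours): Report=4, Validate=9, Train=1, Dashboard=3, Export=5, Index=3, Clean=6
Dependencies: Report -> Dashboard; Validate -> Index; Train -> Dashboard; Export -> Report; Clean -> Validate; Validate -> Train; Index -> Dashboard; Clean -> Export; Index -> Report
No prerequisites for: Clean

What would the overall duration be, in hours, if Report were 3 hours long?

The binding path is Clean→Validate→Index→Report→Dashboard = 6+9+3+4+3 = 25; finish at 25 hours.
Report lies on that path, so at 3 hours the path becomes 24 hours.
No other chain overtakes it, so the finish is 24 hours.

24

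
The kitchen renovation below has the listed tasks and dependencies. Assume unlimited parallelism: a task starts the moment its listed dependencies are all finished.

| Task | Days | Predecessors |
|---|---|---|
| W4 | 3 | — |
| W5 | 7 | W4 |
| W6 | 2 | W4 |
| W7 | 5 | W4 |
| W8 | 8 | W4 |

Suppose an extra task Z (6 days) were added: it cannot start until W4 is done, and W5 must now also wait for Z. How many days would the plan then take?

Originally the plan takes 11 days.
With Z inserted, W5 now waits for max(W4, Z).
New critical path: W4→Z→W5 = 3+6+7 = 16 ⇒ 16 days.

16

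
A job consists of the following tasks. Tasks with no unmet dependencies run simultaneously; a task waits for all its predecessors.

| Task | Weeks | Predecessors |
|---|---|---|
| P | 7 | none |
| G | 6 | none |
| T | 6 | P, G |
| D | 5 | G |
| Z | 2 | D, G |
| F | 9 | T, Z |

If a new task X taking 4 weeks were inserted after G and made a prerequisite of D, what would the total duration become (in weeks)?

Originally the job takes 22 weeks.
With X inserted, D now waits for max(G, X).
New critical path: G→X→D→Z→F = 6+4+5+2+9 = 26 ⇒ 26 weeks.

26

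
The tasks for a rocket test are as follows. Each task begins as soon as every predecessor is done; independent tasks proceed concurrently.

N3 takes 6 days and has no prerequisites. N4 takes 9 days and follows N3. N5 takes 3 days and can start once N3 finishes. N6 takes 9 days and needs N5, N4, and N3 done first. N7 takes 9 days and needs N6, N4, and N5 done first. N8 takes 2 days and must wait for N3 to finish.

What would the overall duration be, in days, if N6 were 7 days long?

31

Actual critical path: N3→N4→N6→N7 = 6+9+9+9 = 33 ⇒ 33 days.
Since N6 is critical, the -2 change carries straight to that chain (now 31 days).
No other chain overtakes it, so the finish is 31 days.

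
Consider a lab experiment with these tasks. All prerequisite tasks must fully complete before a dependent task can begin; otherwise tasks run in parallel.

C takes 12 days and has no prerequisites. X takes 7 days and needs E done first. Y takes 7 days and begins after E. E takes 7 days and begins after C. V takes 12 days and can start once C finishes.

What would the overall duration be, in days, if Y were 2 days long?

Actual critical path: C→E→Y = 12+7+7 = 26 ⇒ 26 days.
Y is on the critical path; changing it to 2 makes that path 21 days.
Now C→E→X = 12+7+7 = 26 is longest, so the finish becomes 26 days.

26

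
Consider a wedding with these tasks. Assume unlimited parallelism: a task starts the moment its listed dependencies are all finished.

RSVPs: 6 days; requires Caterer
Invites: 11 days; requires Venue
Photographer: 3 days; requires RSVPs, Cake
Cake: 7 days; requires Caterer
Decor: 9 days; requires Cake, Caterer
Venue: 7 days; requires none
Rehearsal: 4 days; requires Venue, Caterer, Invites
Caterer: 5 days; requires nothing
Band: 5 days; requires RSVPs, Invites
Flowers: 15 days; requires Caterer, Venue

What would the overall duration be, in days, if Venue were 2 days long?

Critical path before the change: Venue→Invites→Band = 7+11+5 = 23 giving 23 days.
Venue is on the critical path; changing it to 2 makes that path 18 days.
Now Caterer→Cake→Decor = 5+7+9 = 21 is longest, so the finish becomes 21 days.

21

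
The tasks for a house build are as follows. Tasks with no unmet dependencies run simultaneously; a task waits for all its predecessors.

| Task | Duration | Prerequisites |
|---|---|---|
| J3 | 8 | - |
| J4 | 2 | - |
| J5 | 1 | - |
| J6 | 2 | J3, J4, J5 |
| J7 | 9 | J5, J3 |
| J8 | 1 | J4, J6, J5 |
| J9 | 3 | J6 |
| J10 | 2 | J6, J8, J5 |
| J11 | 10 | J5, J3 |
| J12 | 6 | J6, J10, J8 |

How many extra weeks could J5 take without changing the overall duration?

J3→J6→J8→J10→J12 = 8+2+1+2+6 = 19 sets the makespan at 19 weeks.
The longest chain containing J5 totals 12 weeks.
Slack of J5 = 7 − 0 = 7 weeks.

7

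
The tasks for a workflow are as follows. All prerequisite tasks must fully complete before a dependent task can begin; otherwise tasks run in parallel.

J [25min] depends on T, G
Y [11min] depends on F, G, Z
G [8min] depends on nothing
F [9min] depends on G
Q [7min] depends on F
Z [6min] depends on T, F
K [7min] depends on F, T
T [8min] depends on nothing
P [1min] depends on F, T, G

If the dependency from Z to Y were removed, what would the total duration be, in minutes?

33

Before: longest chain G→F→Z→Y = 8+9+6+11 = 34, finish 34.
Without Z→Y, Y's earliest start moves from 23 to 17.
New critical path: T→J = 8+25 = 33 ⇒ 33 minutes.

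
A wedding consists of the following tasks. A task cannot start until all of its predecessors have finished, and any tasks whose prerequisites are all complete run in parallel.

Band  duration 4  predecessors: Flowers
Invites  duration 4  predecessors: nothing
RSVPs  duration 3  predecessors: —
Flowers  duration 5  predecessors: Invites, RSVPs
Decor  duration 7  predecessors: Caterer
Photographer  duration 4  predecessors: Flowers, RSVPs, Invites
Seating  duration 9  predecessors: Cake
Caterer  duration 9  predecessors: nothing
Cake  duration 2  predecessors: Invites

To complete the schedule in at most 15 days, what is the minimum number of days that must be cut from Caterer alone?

1

Current finish: 16 days; target: 15.
Caterer is on every critical path, so each day cut from Caterer cuts the finish by one (this holds down to a finish of 15).
Need 16 − 15 = 1 day off Caterer → Caterer becomes 8 days, finish becomes 15.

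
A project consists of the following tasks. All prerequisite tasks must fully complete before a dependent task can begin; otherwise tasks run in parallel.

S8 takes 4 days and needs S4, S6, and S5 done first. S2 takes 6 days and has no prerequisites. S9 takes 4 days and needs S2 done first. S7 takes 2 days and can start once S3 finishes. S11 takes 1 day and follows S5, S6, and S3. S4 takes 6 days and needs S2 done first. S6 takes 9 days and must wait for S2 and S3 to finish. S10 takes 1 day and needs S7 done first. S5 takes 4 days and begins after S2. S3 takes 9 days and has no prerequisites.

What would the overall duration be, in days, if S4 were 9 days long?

As given, the longest chain is S3→S6→S8 = 9+9+4 = 22, so the finish is 22 days.
S4 is off the critical path — its longest chain is 16 days, giving 6 of slack.
No other chain overtakes it, so the finish is 22 days.

22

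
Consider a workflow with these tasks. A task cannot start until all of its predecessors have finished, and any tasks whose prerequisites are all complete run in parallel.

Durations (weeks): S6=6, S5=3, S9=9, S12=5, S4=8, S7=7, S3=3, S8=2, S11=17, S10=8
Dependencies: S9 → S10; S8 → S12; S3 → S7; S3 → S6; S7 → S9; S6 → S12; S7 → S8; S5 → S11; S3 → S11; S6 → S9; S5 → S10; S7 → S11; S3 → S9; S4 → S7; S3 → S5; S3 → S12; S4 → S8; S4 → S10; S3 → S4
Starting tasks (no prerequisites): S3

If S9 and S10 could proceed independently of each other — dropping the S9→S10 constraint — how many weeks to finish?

Before: longest chain S3→S4→S7→S9→S10 = 3+8+7+9+8 = 35, finish 35.
Without S9→S10, S10's earliest start moves from 27 to 11.
The longest chain is now S3→S4→S7→S11 = 3+8+7+17 = 35, so the job takes 35 weeks.

35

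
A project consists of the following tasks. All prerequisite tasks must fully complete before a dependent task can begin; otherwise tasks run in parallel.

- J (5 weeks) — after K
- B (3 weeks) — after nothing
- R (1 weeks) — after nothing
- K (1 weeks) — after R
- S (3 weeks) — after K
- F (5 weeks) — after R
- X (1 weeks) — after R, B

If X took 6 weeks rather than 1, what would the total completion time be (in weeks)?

9

Actual critical path: R→K→J = 1+1+5 = 7 ⇒ 7 weeks.
The longest path through X is only 4 weeks, so X has float 3.
Now B→X = 3+6 = 9 is longest, so the finish becomes 9 weeks.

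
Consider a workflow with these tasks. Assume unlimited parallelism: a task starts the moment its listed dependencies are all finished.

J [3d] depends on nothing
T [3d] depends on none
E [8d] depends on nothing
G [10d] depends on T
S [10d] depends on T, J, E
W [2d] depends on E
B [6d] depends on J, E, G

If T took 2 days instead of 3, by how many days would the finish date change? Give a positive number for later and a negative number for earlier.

-1

Baseline: T→G→B = 3+10+6 = 19 → 19 days.
Since T is critical, the -1 change carries straight to that chain (now 18 days).
That remains the longest chain; total 18 days.
Change in finish: 18 − 19 = -1 days.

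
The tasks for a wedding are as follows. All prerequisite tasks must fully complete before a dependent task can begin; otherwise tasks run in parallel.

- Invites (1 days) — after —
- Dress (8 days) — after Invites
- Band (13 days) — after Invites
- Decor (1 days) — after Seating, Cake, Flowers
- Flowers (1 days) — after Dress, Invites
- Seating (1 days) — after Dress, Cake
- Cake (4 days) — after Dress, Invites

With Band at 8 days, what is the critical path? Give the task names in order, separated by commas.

As given, the longest chain is Invites→Dress→Cake→Seating→Decor = 1+8+4+1+1 = 15, so the finish is 15 days.
The longest path through Band is only 14 days, so Band has float 1.
No other chain overtakes it, so the finish is 15 days.

Invites, Dress, Cake, Seating, Decor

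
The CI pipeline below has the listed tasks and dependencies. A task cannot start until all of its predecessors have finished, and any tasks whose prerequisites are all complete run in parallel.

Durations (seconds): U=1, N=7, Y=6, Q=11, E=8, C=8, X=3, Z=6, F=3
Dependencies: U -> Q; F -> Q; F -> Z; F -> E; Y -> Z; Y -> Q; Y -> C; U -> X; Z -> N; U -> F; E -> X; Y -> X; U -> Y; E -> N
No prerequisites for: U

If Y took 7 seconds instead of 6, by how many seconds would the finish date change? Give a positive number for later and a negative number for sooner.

1

The binding path is U→Y→Z→N = 1+6+6+7 = 20; finish at 20 seconds.
Since Y is critical, the +1 change carries straight to that chain (now 21 seconds).
That remains the longest chain; total 21 seconds.
Change in finish: 21 − 20 = +1 seconds.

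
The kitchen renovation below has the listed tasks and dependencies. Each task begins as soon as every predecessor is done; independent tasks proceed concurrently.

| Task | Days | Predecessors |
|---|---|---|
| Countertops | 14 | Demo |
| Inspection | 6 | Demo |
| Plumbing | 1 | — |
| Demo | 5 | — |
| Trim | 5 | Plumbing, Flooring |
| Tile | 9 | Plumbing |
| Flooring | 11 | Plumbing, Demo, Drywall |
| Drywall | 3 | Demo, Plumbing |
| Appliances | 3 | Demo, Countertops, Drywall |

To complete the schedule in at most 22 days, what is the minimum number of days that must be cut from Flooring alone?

2

Current finish: 24 days; target: 22.
Flooring is on every critical path, so each day cut from Flooring cuts the finish by one (this holds down to a finish of 22).
Need 24 − 22 = 2 days off Flooring → Flooring becomes 9 days, finish becomes 22.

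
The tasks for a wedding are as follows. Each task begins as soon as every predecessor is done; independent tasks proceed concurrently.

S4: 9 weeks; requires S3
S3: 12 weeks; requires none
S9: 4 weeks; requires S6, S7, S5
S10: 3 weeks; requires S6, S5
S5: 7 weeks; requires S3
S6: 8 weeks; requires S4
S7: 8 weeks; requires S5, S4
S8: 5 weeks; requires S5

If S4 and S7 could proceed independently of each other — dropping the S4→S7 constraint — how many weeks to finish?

33

Original critical path: S3→S4→S6→S9 = 12+9+8+4 = 33 ⇒ 33 weeks.
Without S4→S7, S7's earliest start moves from 21 to 19.
After: S3→S4→S6→S9 = 12+9+8+4 = 33 → 33 weeks.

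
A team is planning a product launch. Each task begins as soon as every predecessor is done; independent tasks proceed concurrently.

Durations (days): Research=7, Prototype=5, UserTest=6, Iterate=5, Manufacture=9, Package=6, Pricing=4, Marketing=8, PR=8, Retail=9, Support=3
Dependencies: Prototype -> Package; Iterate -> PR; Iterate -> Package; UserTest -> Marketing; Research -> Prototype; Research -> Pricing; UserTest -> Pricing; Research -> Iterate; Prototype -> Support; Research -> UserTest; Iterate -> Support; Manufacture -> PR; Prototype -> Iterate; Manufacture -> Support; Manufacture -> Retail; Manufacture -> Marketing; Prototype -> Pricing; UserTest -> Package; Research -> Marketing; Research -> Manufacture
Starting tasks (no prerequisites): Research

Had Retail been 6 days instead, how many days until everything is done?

25

Actual critical path: Research→Manufacture→Retail = 7+9+9 = 25 ⇒ 25 days.
Retail is on the critical path; changing it to 6 makes that path 22 days.
The binding chain switches to Research→Prototype→Iterate→PR = 7+5+5+8 = 25; finish 25 days.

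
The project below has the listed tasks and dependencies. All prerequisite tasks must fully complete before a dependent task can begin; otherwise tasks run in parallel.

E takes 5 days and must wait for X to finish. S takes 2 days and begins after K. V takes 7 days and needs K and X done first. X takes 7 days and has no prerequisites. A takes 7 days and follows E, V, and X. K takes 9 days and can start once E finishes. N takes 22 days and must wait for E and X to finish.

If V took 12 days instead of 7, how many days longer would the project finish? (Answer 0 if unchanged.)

5

As given, the longest chain is X→E→K→V→A = 7+5+9+7+7 = 35, so the finish is 35 days.
Since V is critical, the +5 change carries straight to that chain (now 40 days).
The critical path is still X→E→K→V→A; finish is now 40 days.
Change in finish: 40 − 35 = +5 days.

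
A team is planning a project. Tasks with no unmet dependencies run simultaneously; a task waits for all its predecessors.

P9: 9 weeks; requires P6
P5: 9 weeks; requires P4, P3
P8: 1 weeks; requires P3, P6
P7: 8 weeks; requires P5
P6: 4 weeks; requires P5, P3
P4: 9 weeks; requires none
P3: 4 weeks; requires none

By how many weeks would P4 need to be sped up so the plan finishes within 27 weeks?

Current finish: 31 weeks; target: 27.
P4 is on every critical path, so each week cut from P4 cuts the finish by one (this holds down to a finish of 26).
Need 31 − 27 = 4 weeks off P4 → P4 becomes 5 weeks, finish becomes 27.

4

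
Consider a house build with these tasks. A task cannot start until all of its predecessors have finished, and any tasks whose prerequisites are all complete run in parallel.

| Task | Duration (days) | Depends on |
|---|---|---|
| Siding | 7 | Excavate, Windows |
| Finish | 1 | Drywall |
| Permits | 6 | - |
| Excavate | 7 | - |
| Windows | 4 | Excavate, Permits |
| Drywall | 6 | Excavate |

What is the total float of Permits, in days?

1

Excavate→Windows→Siding = 7+4+7 = 18 sets the makespan at 18 days.
Permits finishes as early as 6 and must finish by 7.
So Permits can slip 7 − 6 = 1 day.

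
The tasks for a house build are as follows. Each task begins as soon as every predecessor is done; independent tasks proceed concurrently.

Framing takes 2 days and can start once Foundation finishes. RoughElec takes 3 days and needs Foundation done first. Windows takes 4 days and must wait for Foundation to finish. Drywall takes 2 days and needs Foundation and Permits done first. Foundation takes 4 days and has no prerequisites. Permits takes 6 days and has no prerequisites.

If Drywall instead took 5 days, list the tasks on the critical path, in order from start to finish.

Permits, Drywall

The binding path is Permits→Drywall = 6+2 = 8; finish at 8 days.
Drywall lies on that path, so at 5 days the path becomes 11 days.
The critical path is still Permits→Drywall; finish is now 11 days.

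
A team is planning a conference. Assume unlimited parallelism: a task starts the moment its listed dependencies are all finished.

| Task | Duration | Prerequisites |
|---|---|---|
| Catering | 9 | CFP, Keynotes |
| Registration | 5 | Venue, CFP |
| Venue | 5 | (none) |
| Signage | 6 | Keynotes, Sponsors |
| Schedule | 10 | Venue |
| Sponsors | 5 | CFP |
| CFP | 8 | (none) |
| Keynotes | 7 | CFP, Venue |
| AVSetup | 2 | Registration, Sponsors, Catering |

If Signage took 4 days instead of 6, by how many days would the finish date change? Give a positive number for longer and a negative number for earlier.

0

Critical path before the change: CFP→Keynotes→Catering→AVSetup = 8+7+9+2 = 26 giving 26 days.
Signage is off the critical path — its longest chain is 21 days, giving 5 of slack.
That remains the longest chain; total 26 days.
Change in finish: 26 − 26 = +0 days.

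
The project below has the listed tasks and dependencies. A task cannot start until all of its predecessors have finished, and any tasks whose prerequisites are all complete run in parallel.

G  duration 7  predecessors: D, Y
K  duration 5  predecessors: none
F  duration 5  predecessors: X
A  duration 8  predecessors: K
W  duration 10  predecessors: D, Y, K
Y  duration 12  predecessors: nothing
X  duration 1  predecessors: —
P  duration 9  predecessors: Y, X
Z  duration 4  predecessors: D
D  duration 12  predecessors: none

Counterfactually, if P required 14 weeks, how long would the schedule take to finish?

26

Baseline: Y→W = 12+10 = 22 → 22 weeks.
P is off the critical path — its longest chain is 21 weeks, giving 1 of slack.
New critical path: Y→P = 12+14 = 26 ⇒ 26 weeks.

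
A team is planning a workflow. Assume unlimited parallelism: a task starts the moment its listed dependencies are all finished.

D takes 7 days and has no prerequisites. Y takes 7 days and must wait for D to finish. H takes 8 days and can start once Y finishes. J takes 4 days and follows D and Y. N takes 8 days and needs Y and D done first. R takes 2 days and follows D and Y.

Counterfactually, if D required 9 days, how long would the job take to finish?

24

Baseline: D→Y→H = 7+7+8 = 22 → 22 days.
D is on the critical path; changing it to 9 makes that path 24 days.
That remains the longest chain; total 24 days.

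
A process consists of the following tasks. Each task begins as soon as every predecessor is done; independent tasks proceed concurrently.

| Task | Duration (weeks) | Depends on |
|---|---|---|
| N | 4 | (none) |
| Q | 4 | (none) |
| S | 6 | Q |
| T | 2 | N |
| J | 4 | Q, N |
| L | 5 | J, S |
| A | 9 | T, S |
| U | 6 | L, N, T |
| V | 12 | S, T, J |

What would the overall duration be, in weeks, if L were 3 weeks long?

22

The binding path is Q→S→V = 4+6+12 = 22; finish at 22 weeks.
L is off the critical path — its longest chain is 21 weeks, giving 1 of slack.
That remains the longest chain; total 22 weeks.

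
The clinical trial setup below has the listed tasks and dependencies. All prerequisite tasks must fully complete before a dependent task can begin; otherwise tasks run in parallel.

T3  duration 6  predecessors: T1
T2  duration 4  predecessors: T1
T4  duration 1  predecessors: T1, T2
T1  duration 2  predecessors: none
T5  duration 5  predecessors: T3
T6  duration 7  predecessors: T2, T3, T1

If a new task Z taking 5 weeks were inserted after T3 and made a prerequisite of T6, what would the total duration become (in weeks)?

20

Originally the plan takes 15 weeks.
With Z inserted, T6 now waits for max(T2, T3, T1, Z).
New critical path: T1→T3→Z→T6 = 2+6+5+7 = 20 ⇒ 20 weeks.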